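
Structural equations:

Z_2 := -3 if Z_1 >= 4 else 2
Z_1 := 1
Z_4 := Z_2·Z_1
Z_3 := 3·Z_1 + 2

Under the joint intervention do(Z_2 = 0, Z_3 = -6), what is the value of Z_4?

Setting Z_2 = 0, Z_3 = -6 by intervention discards those variables' equations.
Z_4 = Z_2·Z_1  [with Z_2=0, Z_1=1]  = 0

0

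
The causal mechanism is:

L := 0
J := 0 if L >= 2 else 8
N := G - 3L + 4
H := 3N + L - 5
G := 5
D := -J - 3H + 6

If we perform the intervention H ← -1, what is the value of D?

The intervention breaks the incoming arrows to H: H := 3N + L - 5 no longer applies, and H = -1.
J = 0 if L >= 2 else 8  [with L=0]  = 8
D = -J - 3H + 6  [with J=8, H=-1]  = 1

1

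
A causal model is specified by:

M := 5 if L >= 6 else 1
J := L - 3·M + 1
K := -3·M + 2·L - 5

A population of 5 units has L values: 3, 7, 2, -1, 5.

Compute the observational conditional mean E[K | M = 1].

Observing M=1 restricts to units where M's equation naturally yields 1: L ∈ {3, 2, -1, 5}. In that subpopulation K = -2, -4, -10, 2, mean -3.5.

-3.5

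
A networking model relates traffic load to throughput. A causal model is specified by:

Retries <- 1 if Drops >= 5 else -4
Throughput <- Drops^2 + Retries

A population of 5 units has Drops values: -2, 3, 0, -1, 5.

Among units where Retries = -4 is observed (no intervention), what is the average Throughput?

-0.5

Conditioning on Retries=-4 selects the 4 unit(s) with Drops ∈ {-2, 3, 0, -1}. Their Throughput values: 0, 5, -4, -3. Mean = -0.5.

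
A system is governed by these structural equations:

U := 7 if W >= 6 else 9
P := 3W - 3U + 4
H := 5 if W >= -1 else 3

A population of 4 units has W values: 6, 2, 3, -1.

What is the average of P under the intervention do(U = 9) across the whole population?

Every unit gets U=9 under the intervention. P values become -5, -17, -14, -26; E[P|do(U=9)] = -15.5.

-15.5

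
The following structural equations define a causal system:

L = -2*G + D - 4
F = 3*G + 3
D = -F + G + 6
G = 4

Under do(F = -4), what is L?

2

Under do(F=-4), the mechanism F = 3*G + 3 is discarded; F is fixed at -4.
D = -F + G + 6  [with F=-4, G=4]  = 14
L = -2*G + D - 4  [with G=4, D=14]  = 2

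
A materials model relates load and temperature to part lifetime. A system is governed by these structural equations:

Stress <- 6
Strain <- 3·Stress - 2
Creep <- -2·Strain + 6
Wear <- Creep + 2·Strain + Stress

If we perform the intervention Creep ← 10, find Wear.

The intervention breaks the incoming arrows to Creep: Creep <- -2·Strain + 6 no longer applies, and Creep = 10.
Strain = 3·Stress - 2  [with Stress=6]  = 16
Wear = Creep + 2·Strain + Stress  [with Creep=10, Strain=16, Stress=6]  = 48

48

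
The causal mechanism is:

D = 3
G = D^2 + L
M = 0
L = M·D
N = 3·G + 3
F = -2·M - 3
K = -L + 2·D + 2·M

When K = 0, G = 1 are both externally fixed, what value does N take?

Setting K = 0, G = 1 by intervention discards those variables' equations.
N = 3·G + 3  [with G=1]  = 6

6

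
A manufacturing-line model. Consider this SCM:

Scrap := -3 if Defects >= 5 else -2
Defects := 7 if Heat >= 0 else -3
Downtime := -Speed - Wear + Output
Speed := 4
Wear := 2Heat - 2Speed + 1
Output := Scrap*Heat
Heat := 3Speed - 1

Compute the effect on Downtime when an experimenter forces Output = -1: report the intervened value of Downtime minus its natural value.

Intervening sets Output = -1 and removes its equation (Output := Scrap*Heat).
Heat = 3Speed - 1  [with Speed=4]  = 11
Wear = 2Heat - 2Speed + 1  [with Heat=11, Speed=4]  = 15
Downtime = -Speed - Wear + Output  [with Speed=4, Wear=15, Output=-1]  = -20
Without intervention: Heat = 3Speed - 1  [with Speed=4]  = 11; Wear = 2Heat - 2Speed + 1  [with Heat=11, Speed=4]  = 15; Defects = 7 if Heat >= 0 else -3  [with Heat=11]  = 7; Scrap = -3 if Defects >= 5 else -2  [with Defects=7]  = -3; Output = Scrap*Heat  [with Scrap=-3, Heat=11]  = -33; Downtime = -Speed - Wear + Output  [with Speed=4, Wear=15, Output=-33]  = -52.
Change = -20 − (-52) = 32.

32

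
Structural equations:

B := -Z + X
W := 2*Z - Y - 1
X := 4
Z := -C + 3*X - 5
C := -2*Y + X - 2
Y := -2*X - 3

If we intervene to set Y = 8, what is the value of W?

33

do(Y=8) replaces the equation Y := -2*X - 3 with the constant Y = 8.
C = -2*Y + X - 2  [with Y=8, X=4]  = -14
Z = -C + 3*X - 5  [with C=-14, X=4]  = 21
W = 2*Z - Y - 1  [with Z=21, Y=8]  = 33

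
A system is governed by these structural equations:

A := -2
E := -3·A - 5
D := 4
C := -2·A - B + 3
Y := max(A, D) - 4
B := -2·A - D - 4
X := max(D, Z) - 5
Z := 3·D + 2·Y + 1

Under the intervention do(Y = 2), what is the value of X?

12

The intervention breaks the incoming arrows to Y: Y := max(A, D) - 4 no longer applies, and Y = 2.
Z = 3·D + 2·Y + 1  [with D=4, Y=2]  = 17
X = max(D, Z) - 5  [with D=4, Z=17]  = 12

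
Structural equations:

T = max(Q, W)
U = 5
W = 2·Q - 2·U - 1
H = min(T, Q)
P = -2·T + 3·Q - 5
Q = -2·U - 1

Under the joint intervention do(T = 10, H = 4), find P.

-58

The joint intervention fixes T = 10, H = 4, removing each variable's own equation.
Q = -2·U - 1  [with U=5]  = -11
P = -2·T + 3·Q - 5  [with T=10, Q=-11]  = -58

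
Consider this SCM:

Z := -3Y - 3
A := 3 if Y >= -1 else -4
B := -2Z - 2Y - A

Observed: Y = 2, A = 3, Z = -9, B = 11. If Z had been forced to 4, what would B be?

The intervention breaks the incoming arrows to Z: Z := -3Y - 3 no longer applies, and Z = 4.
A = 3 if Y >= -1 else -4  [with Y=2]  = 3
B = -2Z - 2Y - A  [with Z=4, Y=2, A=3]  = -15

-15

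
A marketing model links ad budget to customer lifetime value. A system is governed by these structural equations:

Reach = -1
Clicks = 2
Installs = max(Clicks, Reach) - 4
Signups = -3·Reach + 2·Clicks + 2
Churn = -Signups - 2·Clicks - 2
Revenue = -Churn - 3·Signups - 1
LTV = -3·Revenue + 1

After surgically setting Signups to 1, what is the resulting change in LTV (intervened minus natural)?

-48

The intervention breaks the incoming arrows to Signups: Signups = -3·Reach + 2·Clicks + 2 no longer applies, and Signups = 1.
Churn = -Signups - 2·Clicks - 2  [with Signups=1, Clicks=2]  = -7
Revenue = -Churn - 3·Signups - 1  [with Churn=-7, Signups=1]  = 3
LTV = -3·Revenue + 1  [with Revenue=3]  = -8
Without intervention: Signups = -3·Reach + 2·Clicks + 2  [with Reach=-1, Clicks=2]  = 9; Churn = -Signups - 2·Clicks - 2  [with Signups=9, Clicks=2]  = -15; Revenue = -Churn - 3·Signups - 1  [with Churn=-15, Signups=9]  = -13; LTV = -3·Revenue + 1  [with Revenue=-13]  = 40.
Change = -8 − 40 = -48.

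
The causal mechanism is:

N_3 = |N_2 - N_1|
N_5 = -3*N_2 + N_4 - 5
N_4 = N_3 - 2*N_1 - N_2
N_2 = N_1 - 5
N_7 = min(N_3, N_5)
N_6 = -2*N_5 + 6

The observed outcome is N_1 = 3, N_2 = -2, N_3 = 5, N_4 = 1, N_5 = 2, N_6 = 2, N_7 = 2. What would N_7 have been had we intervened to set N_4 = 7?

The intervention breaks the incoming arrows to N_4: N_4 = N_3 - 2*N_1 - N_2 no longer applies, and N_4 = 7.
N_2 = N_1 - 5  [with N_1=3]  = -2
N_3 = |N_2 - N_1|  [with N_2=-2, N_1=3]  = 5
N_5 = -3*N_2 + N_4 - 5  [with N_2=-2, N_4=7]  = 8
N_7 = min(N_3, N_5)  [with N_3=5, N_5=8]  = 5

5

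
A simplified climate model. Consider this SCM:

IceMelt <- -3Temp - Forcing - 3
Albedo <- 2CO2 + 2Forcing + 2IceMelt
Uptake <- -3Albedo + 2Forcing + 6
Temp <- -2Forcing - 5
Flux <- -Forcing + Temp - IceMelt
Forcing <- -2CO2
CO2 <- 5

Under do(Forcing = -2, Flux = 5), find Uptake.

-28

Setting Forcing = -2, Flux = 5 by intervention discards those variables' equations.
Temp = -2Forcing - 5  [with Forcing=-2]  = -1
IceMelt = -3Temp - Forcing - 3  [with Temp=-1, Forcing=-2]  = 2
Albedo = 2CO2 + 2Forcing + 2IceMelt  [with CO2=5, Forcing=-2, IceMelt=2]  = 10
Uptake = -3Albedo + 2Forcing + 6  [with Albedo=10, Forcing=-2]  = -28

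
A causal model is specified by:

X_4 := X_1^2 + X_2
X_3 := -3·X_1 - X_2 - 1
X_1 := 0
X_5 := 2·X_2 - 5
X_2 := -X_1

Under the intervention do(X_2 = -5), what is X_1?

0

Under do(X_2=-5), the mechanism X_2 := -X_1 is discarded; X_2 is fixed at -5.
X_1 is not downstream of the intervention, so its value is determined by the original equations.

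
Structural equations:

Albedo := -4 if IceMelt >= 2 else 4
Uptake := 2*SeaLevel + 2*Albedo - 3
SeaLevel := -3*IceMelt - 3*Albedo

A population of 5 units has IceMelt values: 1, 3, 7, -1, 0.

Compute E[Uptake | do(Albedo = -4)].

1

The intervention sets Albedo=-4 in all 5 units regardless of IceMelt. Recomputing Uptake per unit gives 7, -5, -29, 19, 13; average 1.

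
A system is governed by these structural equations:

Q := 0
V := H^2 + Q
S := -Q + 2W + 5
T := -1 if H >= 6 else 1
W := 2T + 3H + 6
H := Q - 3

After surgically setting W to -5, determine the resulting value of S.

-5

Intervening sets W = -5 and removes its equation (W := 2T + 3H + 6).
S = -Q + 2W + 5  [with Q=0, W=-5]  = -5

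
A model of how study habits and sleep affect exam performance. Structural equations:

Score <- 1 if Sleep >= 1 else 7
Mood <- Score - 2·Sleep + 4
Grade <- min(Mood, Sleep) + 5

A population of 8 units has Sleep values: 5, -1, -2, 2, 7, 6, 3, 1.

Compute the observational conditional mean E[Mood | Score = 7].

14

Observing Score=7 restricts to units where Score's equation naturally yields 7: Sleep ∈ {-1, -2}. In that subpopulation Mood = 13, 15, mean 14.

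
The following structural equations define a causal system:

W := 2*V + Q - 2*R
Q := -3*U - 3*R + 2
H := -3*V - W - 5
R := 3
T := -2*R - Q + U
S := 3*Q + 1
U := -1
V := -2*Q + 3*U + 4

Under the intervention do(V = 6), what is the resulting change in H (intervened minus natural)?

do(V=6) replaces the equation V := -2*Q + 3*U + 4 with the constant V = 6.
Q = -3*U - 3*R + 2  [with U=-1, R=3]  = -4
W = 2*V + Q - 2*R  [with V=6, Q=-4, R=3]  = 2
H = -3*V - W - 5  [with V=6, W=2]  = -25
Without intervention: Q = -3*U - 3*R + 2  [with U=-1, R=3]  = -4; V = -2*Q + 3*U + 4  [with Q=-4, U=-1]  = 9; W = 2*V + Q - 2*R  [with V=9, Q=-4, R=3]  = 8; H = -3*V - W - 5  [with V=9, W=8]  = -40.
Change = -25 − (-40) = 15.

15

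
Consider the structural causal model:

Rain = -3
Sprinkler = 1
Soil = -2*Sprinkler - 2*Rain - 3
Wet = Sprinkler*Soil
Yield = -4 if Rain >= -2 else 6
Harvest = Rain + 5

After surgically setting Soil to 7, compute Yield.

6

do(Soil=7) replaces the equation Soil = -2*Sprinkler - 2*Rain - 3 with the constant Soil = 7.
Yield is not downstream of the intervention, so its value is determined by the original equations.
Yield = -4 if Rain >= -2 else 6  [with Rain=-3]  = 6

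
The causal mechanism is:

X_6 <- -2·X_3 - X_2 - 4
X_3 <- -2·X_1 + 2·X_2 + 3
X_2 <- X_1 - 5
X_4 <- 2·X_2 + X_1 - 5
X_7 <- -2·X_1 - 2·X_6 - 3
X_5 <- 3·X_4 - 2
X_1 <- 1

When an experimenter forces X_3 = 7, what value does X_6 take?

The intervention breaks the incoming arrows to X_3: X_3 <- -2·X_1 + 2·X_2 + 3 no longer applies, and X_3 = 7.
X_2 = X_1 - 5  [with X_1=1]  = -4
X_6 = -2·X_3 - X_2 - 4  [with X_3=7, X_2=-4]  = -14

-14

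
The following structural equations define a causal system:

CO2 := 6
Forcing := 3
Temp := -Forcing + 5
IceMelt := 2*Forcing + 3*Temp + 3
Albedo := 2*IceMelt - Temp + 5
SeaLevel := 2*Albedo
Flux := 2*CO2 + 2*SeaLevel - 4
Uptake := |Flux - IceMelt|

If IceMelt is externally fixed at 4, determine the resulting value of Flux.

52

The intervention breaks the incoming arrows to IceMelt: IceMelt := 2*Forcing + 3*Temp + 3 no longer applies, and IceMelt = 4.
Temp = -Forcing + 5  [with Forcing=3]  = 2
Albedo = 2*IceMelt - Temp + 5  [with IceMelt=4, Temp=2]  = 11
SeaLevel = 2*Albedo  [with Albedo=11]  = 22
Flux = 2*CO2 + 2*SeaLevel - 4  [with CO2=6, SeaLevel=22]  = 52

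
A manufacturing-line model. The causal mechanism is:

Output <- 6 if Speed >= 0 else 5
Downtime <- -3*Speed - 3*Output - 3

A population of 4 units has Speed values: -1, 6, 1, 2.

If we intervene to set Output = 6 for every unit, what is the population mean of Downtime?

do(Output=6) breaks Output's dependence on Speed. With Output=6 fixed, Downtime across the units is -18, -39, -24, -27, mean -27.

-27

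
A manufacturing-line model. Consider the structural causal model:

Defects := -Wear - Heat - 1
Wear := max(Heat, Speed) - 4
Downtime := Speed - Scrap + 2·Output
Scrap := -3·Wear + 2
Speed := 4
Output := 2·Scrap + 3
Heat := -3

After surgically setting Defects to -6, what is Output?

Under do(Defects=-6), the mechanism Defects := -Wear - Heat - 1 is discarded; Defects is fixed at -6.
Since Output is not a descendant of the intervened variable, it is unaffected.
Wear = max(Heat, Speed) - 4  [with Heat=-3, Speed=4]  = 0
Scrap = -3·Wear + 2  [with Wear=0]  = 2
Output = 2·Scrap + 3  [with Scrap=2]  = 7

7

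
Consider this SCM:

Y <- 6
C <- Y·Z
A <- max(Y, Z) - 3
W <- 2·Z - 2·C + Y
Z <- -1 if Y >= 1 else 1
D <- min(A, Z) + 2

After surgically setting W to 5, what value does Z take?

Under do(W=5), the mechanism W <- 2·Z - 2·C + Y is discarded; W is fixed at 5.
No directed path runs from W to Z, so Z keeps its natural value.
Z = -1 if Y >= 1 else 1  [with Y=6]  = -1

-1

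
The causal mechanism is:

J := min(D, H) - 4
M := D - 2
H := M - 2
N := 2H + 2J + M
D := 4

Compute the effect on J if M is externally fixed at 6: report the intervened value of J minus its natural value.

Under do(M=6), the mechanism M := D - 2 is discarded; M is fixed at 6.
H = M - 2  [with M=6]  = 4
J = min(D, H) - 4  [with D=4, H=4]  = 0
Without intervention: M = D - 2  [with D=4]  = 2; H = M - 2  [with M=2]  = 0; J = min(D, H) - 4  [with D=4, H=0]  = -4.
Change = 0 − (-4) = 4.

4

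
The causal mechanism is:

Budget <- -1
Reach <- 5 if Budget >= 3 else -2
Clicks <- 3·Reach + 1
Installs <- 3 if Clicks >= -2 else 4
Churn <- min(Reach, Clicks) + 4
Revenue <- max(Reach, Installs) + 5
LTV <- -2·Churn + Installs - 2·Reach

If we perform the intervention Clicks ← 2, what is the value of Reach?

-2

Under do(Clicks=2), the mechanism Clicks <- 3·Reach + 1 is discarded; Clicks is fixed at 2.
Since Reach is not a descendant of the intervened variable, it is unaffected.
Reach = 5 if Budget >= 3 else -2  [with Budget=-1]  = -2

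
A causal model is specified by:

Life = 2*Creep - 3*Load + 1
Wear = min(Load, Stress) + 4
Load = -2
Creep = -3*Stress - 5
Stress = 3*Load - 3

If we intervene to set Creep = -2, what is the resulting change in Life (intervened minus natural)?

do(Creep=-2) replaces the equation Creep = -3*Stress - 5 with the constant Creep = -2.
Life = 2*Creep - 3*Load + 1  [with Creep=-2, Load=-2]  = 3
Without intervention: Stress = 3*Load - 3  [with Load=-2]  = -9; Creep = -3*Stress - 5  [with Stress=-9]  = 22; Life = 2*Creep - 3*Load + 1  [with Creep=22, Load=-2]  = 51.
Change = 3 − 51 = -48.

-48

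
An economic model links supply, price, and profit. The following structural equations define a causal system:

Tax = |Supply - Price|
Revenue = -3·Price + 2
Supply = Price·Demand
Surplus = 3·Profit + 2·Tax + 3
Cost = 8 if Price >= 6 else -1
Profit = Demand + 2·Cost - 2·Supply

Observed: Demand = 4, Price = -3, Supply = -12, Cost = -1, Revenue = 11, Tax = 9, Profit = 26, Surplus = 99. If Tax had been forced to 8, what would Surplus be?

97

Intervening sets Tax = 8 and removes its equation (Tax = |Supply - Price|).
Supply = Price·Demand  [with Price=-3, Demand=4]  = -12
Cost = 8 if Price >= 6 else -1  [with Price=-3]  = -1
Profit = Demand + 2·Cost - 2·Supply  [with Demand=4, Cost=-1, Supply=-12]  = 26
Surplus = 3·Profit + 2·Tax + 3  [with Profit=26, Tax=8]  = 97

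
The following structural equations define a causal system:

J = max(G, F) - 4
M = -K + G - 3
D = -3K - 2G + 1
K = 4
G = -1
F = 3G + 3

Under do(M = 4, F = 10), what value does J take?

Setting M = 4, F = 10 by intervention discards those variables' equations.
J = max(G, F) - 4  [with G=-1, F=10]  = 6

6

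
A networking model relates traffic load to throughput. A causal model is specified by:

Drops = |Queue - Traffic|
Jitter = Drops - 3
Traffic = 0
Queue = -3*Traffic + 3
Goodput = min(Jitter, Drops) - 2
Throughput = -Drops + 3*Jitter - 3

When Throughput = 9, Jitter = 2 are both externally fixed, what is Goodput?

0

Setting Throughput = 9, Jitter = 2 by intervention discards those variables' equations.
Queue = -3*Traffic + 3  [with Traffic=0]  = 3
Drops = |Queue - Traffic|  [with Queue=3, Traffic=0]  = 3
Goodput = min(Jitter, Drops) - 2  [with Jitter=2, Drops=3]  = 0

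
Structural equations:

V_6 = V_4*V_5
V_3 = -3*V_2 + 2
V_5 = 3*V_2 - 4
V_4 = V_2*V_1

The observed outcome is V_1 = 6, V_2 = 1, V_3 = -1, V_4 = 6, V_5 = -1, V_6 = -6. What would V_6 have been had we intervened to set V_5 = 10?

The intervention breaks the incoming arrows to V_5: V_5 = 3*V_2 - 4 no longer applies, and V_5 = 10.
V_4 = V_2*V_1  [with V_2=1, V_1=6]  = 6
V_6 = V_4*V_5  [with V_4=6, V_5=10]  = 60

60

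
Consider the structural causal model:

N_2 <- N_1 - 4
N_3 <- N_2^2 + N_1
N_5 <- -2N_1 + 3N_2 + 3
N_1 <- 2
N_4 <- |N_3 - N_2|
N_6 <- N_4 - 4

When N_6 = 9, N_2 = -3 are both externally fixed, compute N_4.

14

Under do(N_6 = 9, N_2 = -3), each intervened variable's structural equation is replaced by its fixed value.
N_3 = N_2^2 + N_1  [with N_2=-3, N_1=2]  = 11
N_4 = |N_3 - N_2|  [with N_3=11, N_2=-3]  = 14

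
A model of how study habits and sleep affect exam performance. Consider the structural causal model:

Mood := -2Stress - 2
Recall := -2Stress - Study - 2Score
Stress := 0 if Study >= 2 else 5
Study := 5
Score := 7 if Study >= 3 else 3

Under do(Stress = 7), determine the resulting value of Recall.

do(Stress=7) replaces the equation Stress := 0 if Study >= 2 else 5 with the constant Stress = 7.
Score = 7 if Study >= 3 else 3  [with Study=5]  = 7
Recall = -2Stress - Study - 2Score  [with Stress=7, Study=5, Score=7]  = -33

-33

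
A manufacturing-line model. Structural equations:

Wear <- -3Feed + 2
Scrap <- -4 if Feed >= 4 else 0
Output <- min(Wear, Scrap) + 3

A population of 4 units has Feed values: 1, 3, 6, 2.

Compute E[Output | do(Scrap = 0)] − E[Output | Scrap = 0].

-3

do(Scrap=0) breaks Scrap's dependence on Feed. With Scrap=0 fixed, Output across the units is 2, -4, -13, -1, mean -4.
Conditioning on Scrap=0 selects the 3 unit(s) with Feed ∈ {1, 3, 2}. Their Output values: 2, -4, -1. Mean = -1.
Difference = -4 − (-1) = -3.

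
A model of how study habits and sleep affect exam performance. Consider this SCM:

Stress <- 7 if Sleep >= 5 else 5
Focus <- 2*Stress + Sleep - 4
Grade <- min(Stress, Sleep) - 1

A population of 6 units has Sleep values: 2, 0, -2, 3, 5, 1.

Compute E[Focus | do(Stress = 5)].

7.5

do(Stress=5) breaks Stress's dependence on Sleep. With Stress=5 fixed, Focus across the units is 8, 6, 4, 9, 11, 7, mean 7.5.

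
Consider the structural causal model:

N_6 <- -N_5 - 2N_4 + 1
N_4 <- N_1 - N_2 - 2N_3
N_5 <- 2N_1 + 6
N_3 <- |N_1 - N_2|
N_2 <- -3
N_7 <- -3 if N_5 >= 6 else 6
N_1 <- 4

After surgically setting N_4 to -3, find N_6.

Under do(N_4=-3), the mechanism N_4 <- N_1 - N_2 - 2N_3 is discarded; N_4 is fixed at -3.
N_5 = 2N_1 + 6  [with N_1=4]  = 14
N_6 = -N_5 - 2N_4 + 1  [with N_5=14, N_4=-3]  = -7

-7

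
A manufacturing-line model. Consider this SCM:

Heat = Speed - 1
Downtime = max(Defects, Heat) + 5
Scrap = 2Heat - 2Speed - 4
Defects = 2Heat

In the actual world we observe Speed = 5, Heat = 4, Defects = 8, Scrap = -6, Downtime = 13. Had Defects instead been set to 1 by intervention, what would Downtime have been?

9

do(Defects=1) replaces the equation Defects = 2Heat with the constant Defects = 1.
Heat = Speed - 1  [with Speed=5]  = 4
Downtime = max(Defects, Heat) + 5  [with Defects=1, Heat=4]  = 9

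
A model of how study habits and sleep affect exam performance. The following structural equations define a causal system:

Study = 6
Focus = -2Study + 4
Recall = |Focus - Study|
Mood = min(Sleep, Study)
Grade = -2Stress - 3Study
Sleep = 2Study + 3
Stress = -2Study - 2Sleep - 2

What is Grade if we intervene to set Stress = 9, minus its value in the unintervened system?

-106

The intervention breaks the incoming arrows to Stress: Stress = -2Study - 2Sleep - 2 no longer applies, and Stress = 9.
Grade = -2Stress - 3Study  [with Stress=9, Study=6]  = -36
Without intervention: Sleep = 2Study + 3  [with Study=6]  = 15; Stress = -2Study - 2Sleep - 2  [with Study=6, Sleep=15]  = -44; Grade = -2Stress - 3Study  [with Stress=-44, Study=6]  = 70.
Change = -36 − 70 = -106.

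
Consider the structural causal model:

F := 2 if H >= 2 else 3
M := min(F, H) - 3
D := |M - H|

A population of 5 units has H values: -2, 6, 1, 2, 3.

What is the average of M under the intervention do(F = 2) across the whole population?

-2

The intervention sets F=2 in all 5 units regardless of H. Recomputing M per unit gives -5, -1, -2, -1, -1; average -2.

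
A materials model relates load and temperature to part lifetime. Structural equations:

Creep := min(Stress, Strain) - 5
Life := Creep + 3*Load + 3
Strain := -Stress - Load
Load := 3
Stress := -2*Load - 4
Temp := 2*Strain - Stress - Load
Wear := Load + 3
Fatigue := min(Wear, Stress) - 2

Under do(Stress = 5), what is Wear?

6

Under do(Stress=5), the mechanism Stress := -2*Load - 4 is discarded; Stress is fixed at 5.
No directed path runs from Stress to Wear, so Wear keeps its natural value.
Wear = Load + 3  [with Load=3]  = 6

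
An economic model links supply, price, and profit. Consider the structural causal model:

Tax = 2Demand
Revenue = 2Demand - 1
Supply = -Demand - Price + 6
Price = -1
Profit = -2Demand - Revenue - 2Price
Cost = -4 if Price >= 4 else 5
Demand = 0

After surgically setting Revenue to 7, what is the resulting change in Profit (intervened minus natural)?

-8

Under do(Revenue=7), the mechanism Revenue = 2Demand - 1 is discarded; Revenue is fixed at 7.
Profit = -2Demand - Revenue - 2Price  [with Demand=0, Revenue=7, Price=-1]  = -5
Without intervention: Revenue = 2Demand - 1  [with Demand=0]  = -1; Profit = -2Demand - Revenue - 2Price  [with Demand=0, Revenue=-1, Price=-1]  = 3.
Change = -5 − 3 = -8.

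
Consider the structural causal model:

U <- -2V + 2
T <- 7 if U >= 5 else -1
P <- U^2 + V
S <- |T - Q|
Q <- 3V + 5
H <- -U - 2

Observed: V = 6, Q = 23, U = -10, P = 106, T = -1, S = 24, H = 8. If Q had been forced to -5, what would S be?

Under do(Q=-5), the mechanism Q <- 3V + 5 is discarded; Q is fixed at -5.
U = -2V + 2  [with V=6]  = -10
T = 7 if U >= 5 else -1  [with U=-10]  = -1
S = |T - Q|  [with T=-1, Q=-5]  = 4

4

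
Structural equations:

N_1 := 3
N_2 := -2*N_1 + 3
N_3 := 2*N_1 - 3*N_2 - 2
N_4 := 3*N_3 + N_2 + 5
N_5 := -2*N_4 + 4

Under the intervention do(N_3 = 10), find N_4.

32

The intervention breaks the incoming arrows to N_3: N_3 := 2*N_1 - 3*N_2 - 2 no longer applies, and N_3 = 10.
N_2 = -2*N_1 + 3  [with N_1=3]  = -3
N_4 = 3*N_3 + N_2 + 5  [with N_3=10, N_2=-3]  = 32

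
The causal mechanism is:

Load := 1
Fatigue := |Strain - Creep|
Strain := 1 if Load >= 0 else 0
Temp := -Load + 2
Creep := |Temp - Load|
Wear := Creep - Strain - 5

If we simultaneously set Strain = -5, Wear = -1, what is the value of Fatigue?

5

Setting Strain = -5, Wear = -1 by intervention discards those variables' equations.
Temp = -Load + 2  [with Load=1]  = 1
Creep = |Temp - Load|  [with Temp=1, Load=1]  = 0
Fatigue = |Strain - Creep|  [with Strain=-5, Creep=0]  = 5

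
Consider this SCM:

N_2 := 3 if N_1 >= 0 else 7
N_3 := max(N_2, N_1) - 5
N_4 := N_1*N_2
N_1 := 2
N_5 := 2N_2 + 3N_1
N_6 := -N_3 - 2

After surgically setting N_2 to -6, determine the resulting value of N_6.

1

Under do(N_2=-6), the mechanism N_2 := 3 if N_1 >= 0 else 7 is discarded; N_2 is fixed at -6.
N_3 = max(N_2, N_1) - 5  [with N_2=-6, N_1=2]  = -3
N_6 = -N_3 - 2  [with N_3=-3]  = 1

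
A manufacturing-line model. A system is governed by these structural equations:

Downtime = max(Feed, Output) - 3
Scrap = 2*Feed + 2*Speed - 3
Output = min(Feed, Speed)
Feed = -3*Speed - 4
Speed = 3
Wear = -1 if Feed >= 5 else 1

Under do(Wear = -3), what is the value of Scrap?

-23

The intervention breaks the incoming arrows to Wear: Wear = -1 if Feed >= 5 else 1 no longer applies, and Wear = -3.
Scrap is not downstream of the intervention, so its value is determined by the original equations.
Feed = -3*Speed - 4  [with Speed=3]  = -13
Scrap = 2*Feed + 2*Speed - 3  [with Feed=-13, Speed=3]  = -23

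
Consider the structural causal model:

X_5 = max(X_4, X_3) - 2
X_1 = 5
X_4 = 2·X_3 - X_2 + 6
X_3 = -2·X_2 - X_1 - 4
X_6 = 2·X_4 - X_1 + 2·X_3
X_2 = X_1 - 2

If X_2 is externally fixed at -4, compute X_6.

Under do(X_2=-4), the mechanism X_2 = X_1 - 2 is discarded; X_2 is fixed at -4.
X_3 = -2·X_2 - X_1 - 4  [with X_2=-4, X_1=5]  = -1
X_4 = 2·X_3 - X_2 + 6  [with X_3=-1, X_2=-4]  = 8
X_6 = 2·X_4 - X_1 + 2·X_3  [with X_4=8, X_1=5, X_3=-1]  = 9

9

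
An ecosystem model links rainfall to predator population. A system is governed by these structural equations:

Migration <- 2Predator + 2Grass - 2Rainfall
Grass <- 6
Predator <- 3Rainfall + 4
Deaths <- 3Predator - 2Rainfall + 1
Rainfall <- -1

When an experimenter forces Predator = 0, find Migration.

do(Predator=0) replaces the equation Predator <- 3Rainfall + 4 with the constant Predator = 0.
Migration = 2Predator + 2Grass - 2Rainfall  [with Predator=0, Grass=6, Rainfall=-1]  = 14

14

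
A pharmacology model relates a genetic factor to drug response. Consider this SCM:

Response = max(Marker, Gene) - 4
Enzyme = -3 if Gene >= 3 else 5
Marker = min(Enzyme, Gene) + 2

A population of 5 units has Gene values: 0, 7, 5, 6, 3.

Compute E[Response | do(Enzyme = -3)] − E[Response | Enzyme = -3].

The intervention sets Enzyme=-3 in all 5 units regardless of Gene. Recomputing Response per unit gives -4, 3, 1, 2, -1; average 0.2.
E[Response|Enzyme=-3] averages over only the 4 units with Enzyme=-3 (Gene = 7, 5, 6, 3): Response = 3, 1, 2, -1, mean 1.25.
Difference = 0.2 − 1.25 = -1.05.

-1.05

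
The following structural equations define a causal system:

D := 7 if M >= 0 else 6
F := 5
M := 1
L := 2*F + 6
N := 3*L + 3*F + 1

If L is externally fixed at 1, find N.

19

Intervening sets L = 1 and removes its equation (L := 2*F + 6).
N = 3*L + 3*F + 1  [with L=1, F=5]  = 19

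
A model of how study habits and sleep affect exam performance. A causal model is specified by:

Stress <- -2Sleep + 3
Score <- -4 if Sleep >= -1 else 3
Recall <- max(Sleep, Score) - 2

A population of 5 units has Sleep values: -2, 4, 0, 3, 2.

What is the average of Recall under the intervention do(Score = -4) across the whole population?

-0.6

The intervention sets Score=-4 in all 5 units regardless of Sleep. Recomputing Recall per unit gives -4, 2, -2, 1, 0; average -0.6.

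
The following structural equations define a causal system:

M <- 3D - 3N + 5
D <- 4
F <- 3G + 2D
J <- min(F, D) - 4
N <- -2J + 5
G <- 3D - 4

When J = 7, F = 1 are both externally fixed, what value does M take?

44

The joint intervention fixes J = 7, F = 1, removing each variable's own equation.
N = -2J + 5  [with J=7]  = -9
M = 3D - 3N + 5  [with D=4, N=-9]  = 44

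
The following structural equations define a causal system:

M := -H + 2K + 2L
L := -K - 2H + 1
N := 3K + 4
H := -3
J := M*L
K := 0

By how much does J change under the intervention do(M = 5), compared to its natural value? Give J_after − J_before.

Intervening sets M = 5 and removes its equation (M := -H + 2K + 2L).
L = -K - 2H + 1  [with K=0, H=-3]  = 7
J = M*L  [with M=5, L=7]  = 35
Without intervention: L = -K - 2H + 1  [with K=0, H=-3]  = 7; M = -H + 2K + 2L  [with H=-3, K=0, L=7]  = 17; J = M*L  [with M=17, L=7]  = 119.
Change = 35 − 119 = -84.

-84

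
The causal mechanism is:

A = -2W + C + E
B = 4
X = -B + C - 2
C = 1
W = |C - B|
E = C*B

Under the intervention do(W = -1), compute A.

7

The intervention breaks the incoming arrows to W: W = |C - B| no longer applies, and W = -1.
E = C*B  [with C=1, B=4]  = 4
A = -2W + C + E  [with W=-1, C=1, E=4]  = 7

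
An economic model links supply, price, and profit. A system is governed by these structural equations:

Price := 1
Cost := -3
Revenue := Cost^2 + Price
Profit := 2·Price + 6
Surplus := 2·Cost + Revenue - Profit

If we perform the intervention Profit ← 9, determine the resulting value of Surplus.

Intervening sets Profit = 9 and removes its equation (Profit := 2·Price + 6).
Revenue = Cost^2 + Price  [with Cost=-3, Price=1]  = 10
Surplus = 2·Cost + Revenue - Profit  [with Cost=-3, Revenue=10, Profit=9]  = -5

-5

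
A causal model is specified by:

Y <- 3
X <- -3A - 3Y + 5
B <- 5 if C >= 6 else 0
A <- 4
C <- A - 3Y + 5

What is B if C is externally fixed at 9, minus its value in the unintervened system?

do(C=9) replaces the equation C <- A - 3Y + 5 with the constant C = 9.
B = 5 if C >= 6 else 0  [with C=9]  = 5
Without intervention: C = A - 3Y + 5  [with A=4, Y=3]  = 0; B = 5 if C >= 6 else 0  [with C=0]  = 0.
Change = 5 − 0 = 5.

5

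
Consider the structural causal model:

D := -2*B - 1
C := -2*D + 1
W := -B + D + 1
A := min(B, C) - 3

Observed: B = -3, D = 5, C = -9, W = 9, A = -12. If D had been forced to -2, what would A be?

do(D=-2) replaces the equation D := -2*B - 1 with the constant D = -2.
C = -2*D + 1  [with D=-2]  = 5
A = min(B, C) - 3  [with B=-3, C=5]  = -6

-6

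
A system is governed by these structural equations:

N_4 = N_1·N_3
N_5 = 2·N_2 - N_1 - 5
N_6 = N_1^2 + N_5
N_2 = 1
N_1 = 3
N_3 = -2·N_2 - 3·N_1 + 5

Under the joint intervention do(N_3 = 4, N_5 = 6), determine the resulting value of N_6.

Setting N_3 = 4, N_5 = 6 by intervention discards those variables' equations.
N_6 = N_1^2 + N_5  [with N_1=3, N_5=6]  = 15

15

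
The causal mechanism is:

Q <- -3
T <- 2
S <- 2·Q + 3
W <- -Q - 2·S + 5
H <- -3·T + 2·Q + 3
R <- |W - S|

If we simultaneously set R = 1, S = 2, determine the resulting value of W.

Under do(R = 1, S = 2), each intervened variable's structural equation is replaced by its fixed value.
W = -Q - 2·S + 5  [with Q=-3, S=2]  = 4

4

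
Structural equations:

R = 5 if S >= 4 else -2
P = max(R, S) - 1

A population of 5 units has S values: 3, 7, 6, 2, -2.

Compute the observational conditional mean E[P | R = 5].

5.5

Conditioning on R=5 selects the 2 unit(s) with S ∈ {7, 6}. Their P values: 6, 5. Mean = 5.5.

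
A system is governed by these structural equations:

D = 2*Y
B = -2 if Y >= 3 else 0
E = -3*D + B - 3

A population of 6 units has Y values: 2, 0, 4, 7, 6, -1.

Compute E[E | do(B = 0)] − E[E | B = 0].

-16

Under do(B=0), B's equation is replaced by B=0 for every unit. Per-unit E: -15, -3, -27, -45, -39, 3. Mean = -21.
Conditioning on B=0 selects the 3 unit(s) with Y ∈ {2, 0, -1}. Their E values: -15, -3, 3. Mean = -5.
Difference = -21 − (-5) = -16.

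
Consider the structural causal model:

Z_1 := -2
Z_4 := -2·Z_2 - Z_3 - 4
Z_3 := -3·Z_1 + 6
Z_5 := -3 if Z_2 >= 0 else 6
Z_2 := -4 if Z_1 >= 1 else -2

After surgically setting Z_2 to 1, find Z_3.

12

The intervention breaks the incoming arrows to Z_2: Z_2 := -4 if Z_1 >= 1 else -2 no longer applies, and Z_2 = 1.
Since Z_3 is not a descendant of the intervened variable, it is unaffected.
Z_3 = -3·Z_1 + 6  [with Z_1=-2]  = 12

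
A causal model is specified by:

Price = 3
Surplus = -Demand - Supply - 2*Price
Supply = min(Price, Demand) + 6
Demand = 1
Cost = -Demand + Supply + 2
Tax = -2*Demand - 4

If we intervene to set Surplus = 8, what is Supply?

7

do(Surplus=8) replaces the equation Surplus = -Demand - Supply - 2*Price with the constant Surplus = 8.
Supply is not downstream of the intervention, so its value is determined by the original equations.
Supply = min(Price, Demand) + 6  [with Price=3, Demand=1]  = 7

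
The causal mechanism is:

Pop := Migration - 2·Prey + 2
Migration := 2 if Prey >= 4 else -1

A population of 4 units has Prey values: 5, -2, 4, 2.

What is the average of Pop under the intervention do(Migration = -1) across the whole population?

-3.5

The intervention sets Migration=-1 in all 4 units regardless of Prey. Recomputing Pop per unit gives -9, 5, -7, -3; average -3.5.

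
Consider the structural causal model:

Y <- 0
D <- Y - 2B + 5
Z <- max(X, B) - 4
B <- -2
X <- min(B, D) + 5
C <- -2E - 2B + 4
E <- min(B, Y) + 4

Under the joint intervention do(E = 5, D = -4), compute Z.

-3

Under do(E = 5, D = -4), each intervened variable's structural equation is replaced by its fixed value.
X = min(B, D) + 5  [with B=-2, D=-4]  = 1
Z = max(X, B) - 4  [with X=1, B=-2]  = -3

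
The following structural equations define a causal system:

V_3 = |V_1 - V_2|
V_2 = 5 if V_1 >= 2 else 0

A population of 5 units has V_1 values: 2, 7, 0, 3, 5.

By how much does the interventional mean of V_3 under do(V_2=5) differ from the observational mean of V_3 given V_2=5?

The intervention sets V_2=5 in all 5 units regardless of V_1. Recomputing V_3 per unit gives 3, 2, 5, 2, 0; average 2.4.
Observing V_2=5 restricts to units where V_2's equation naturally yields 5: V_1 ∈ {2, 7, 3, 5}. In that subpopulation V_3 = 3, 2, 2, 0, mean 1.75.
Difference = 2.4 − 1.75 = 0.65.

0.65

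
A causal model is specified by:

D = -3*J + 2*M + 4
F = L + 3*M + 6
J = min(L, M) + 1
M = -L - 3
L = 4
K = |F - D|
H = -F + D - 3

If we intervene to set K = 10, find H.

16

Intervening sets K = 10 and removes its equation (K = |F - D|).
Since H is not a descendant of the intervened variable, it is unaffected.
M = -L - 3  [with L=4]  = -7
F = L + 3*M + 6  [with L=4, M=-7]  = -11
J = min(L, M) + 1  [with L=4, M=-7]  = -6
D = -3*J + 2*M + 4  [with J=-6, M=-7]  = 8
H = -F + D - 3  [with F=-11, D=8]  = 16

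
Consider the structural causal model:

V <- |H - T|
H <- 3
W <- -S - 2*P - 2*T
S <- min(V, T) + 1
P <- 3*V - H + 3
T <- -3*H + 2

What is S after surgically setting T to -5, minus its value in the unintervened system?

2

do(T=-5) replaces the equation T <- -3*H + 2 with the constant T = -5.
V = |H - T|  [with H=3, T=-5]  = 8
S = min(V, T) + 1  [with V=8, T=-5]  = -4
Without intervention: T = -3*H + 2  [with H=3]  = -7; V = |H - T|  [with H=3, T=-7]  = 10; S = min(V, T) + 1  [with V=10, T=-7]  = -6.
Change = -4 − (-6) = 2.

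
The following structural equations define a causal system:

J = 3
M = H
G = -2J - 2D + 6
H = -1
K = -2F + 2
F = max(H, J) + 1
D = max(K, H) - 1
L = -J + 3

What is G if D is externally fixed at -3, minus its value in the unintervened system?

2

do(D=-3) replaces the equation D = max(K, H) - 1 with the constant D = -3.
G = -2J - 2D + 6  [with J=3, D=-3]  = 6
Without intervention: F = max(H, J) + 1  [with H=-1, J=3]  = 4; K = -2F + 2  [with F=4]  = -6; D = max(K, H) - 1  [with K=-6, H=-1]  = -2; G = -2J - 2D + 6  [with J=3, D=-2]  = 4.
Change = 6 − 4 = 2.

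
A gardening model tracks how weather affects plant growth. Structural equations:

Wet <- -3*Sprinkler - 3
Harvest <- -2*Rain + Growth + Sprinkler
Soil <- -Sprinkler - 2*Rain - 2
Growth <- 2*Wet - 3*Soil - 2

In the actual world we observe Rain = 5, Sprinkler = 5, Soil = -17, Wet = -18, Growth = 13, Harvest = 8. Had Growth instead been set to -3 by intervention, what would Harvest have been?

The intervention breaks the incoming arrows to Growth: Growth <- 2*Wet - 3*Soil - 2 no longer applies, and Growth = -3.
Harvest = -2*Rain + Growth + Sprinkler  [with Rain=5, Growth=-3, Sprinkler=5]  = -8

-8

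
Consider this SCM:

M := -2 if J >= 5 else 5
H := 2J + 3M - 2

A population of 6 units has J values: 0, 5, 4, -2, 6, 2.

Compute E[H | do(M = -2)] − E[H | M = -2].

The intervention sets M=-2 in all 6 units regardless of J. Recomputing H per unit gives -8, 2, 0, -12, 4, -4; average -3.
E[H|M=-2] averages over only the 2 units with M=-2 (J = 5, 6): H = 2, 4, mean 3.
Difference = -3 − 3 = -6.

-6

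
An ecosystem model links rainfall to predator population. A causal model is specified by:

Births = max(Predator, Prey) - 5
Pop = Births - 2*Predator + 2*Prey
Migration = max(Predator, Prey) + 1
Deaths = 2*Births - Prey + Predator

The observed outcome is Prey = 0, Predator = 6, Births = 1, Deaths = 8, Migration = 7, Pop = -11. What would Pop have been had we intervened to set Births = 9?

The intervention breaks the incoming arrows to Births: Births = max(Predator, Prey) - 5 no longer applies, and Births = 9.
Pop = Births - 2*Predator + 2*Prey  [with Births=9, Predator=6, Prey=0]  = -3

-3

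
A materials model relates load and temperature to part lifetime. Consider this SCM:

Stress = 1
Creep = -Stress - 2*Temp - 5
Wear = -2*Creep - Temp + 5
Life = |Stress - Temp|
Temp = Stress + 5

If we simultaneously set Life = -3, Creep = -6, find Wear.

11

Under do(Life = -3, Creep = -6), each intervened variable's structural equation is replaced by its fixed value.
Temp = Stress + 5  [with Stress=1]  = 6
Wear = -2*Creep - Temp + 5  [with Creep=-6, Temp=6]  = 11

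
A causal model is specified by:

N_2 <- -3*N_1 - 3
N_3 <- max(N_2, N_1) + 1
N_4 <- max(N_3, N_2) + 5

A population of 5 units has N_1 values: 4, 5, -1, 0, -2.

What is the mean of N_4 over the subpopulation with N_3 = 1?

Conditioning on N_3=1 selects the 2 unit(s) with N_1 ∈ {-1, 0}. Their N_4 values: 6, 6. Mean = 6.

6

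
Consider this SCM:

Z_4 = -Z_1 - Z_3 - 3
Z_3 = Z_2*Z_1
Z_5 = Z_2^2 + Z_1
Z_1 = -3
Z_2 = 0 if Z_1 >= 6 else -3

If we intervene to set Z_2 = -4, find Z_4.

Under do(Z_2=-4), the mechanism Z_2 = 0 if Z_1 >= 6 else -3 is discarded; Z_2 is fixed at -4.
Z_3 = Z_2*Z_1  [with Z_2=-4, Z_1=-3]  = 12
Z_4 = -Z_1 - Z_3 - 3  [with Z_1=-3, Z_3=12]  = -12

-12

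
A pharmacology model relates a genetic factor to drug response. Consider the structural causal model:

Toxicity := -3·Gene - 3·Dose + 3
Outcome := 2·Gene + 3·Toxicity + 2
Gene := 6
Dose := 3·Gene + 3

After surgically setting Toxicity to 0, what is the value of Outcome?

14

The intervention breaks the incoming arrows to Toxicity: Toxicity := -3·Gene - 3·Dose + 3 no longer applies, and Toxicity = 0.
Outcome = 2·Gene + 3·Toxicity + 2  [with Gene=6, Toxicity=0]  = 14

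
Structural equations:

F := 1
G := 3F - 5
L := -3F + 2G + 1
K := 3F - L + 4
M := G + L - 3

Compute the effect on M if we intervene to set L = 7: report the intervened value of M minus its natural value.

13

do(L=7) replaces the equation L := -3F + 2G + 1 with the constant L = 7.
G = 3F - 5  [with F=1]  = -2
M = G + L - 3  [with G=-2, L=7]  = 2
Without intervention: G = 3F - 5  [with F=1]  = -2; L = -3F + 2G + 1  [with F=1, G=-2]  = -6; M = G + L - 3  [with G=-2, L=-6]  = -11.
Change = 2 − (-11) = 13.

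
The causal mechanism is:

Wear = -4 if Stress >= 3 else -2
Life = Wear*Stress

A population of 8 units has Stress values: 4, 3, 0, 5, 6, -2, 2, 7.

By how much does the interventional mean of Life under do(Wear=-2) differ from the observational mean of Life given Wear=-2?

do(Wear=-2) breaks Wear's dependence on Stress. With Wear=-2 fixed, Life across the units is -8, -6, 0, -10, -12, 4, -4, -14, mean -6.25.
Conditioning on Wear=-2 selects the 3 unit(s) with Stress ∈ {0, -2, 2}. Their Life values: 0, 4, -4. Mean = 0.
Difference = -6.25 − 0 = -6.25.

-6.25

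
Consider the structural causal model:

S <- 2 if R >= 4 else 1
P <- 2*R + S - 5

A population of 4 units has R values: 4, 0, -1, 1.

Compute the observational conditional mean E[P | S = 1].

-4

E[P|S=1] averages over only the 3 units with S=1 (R = 0, -1, 1): P = -4, -6, -2, mean -4.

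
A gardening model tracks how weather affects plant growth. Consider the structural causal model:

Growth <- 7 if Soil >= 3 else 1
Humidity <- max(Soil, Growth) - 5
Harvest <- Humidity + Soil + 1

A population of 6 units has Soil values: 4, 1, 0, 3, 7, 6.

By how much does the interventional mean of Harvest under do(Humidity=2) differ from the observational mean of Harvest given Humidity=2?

Every unit gets Humidity=2 under the intervention. Harvest values become 7, 4, 3, 6, 10, 9; E[Harvest|do(Humidity=2)] = 6.5.
Observing Humidity=2 restricts to units where Humidity's equation naturally yields 2: Soil ∈ {4, 3, 7, 6}. In that subpopulation Harvest = 7, 6, 10, 9, mean 8.
Difference = 6.5 − 8 = -1.5.

-1.5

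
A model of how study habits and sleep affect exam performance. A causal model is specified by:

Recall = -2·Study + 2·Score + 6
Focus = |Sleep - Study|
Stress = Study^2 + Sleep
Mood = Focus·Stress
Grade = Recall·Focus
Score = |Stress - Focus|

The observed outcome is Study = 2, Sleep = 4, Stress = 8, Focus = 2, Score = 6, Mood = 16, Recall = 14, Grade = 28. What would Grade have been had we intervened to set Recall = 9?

do(Recall=9) replaces the equation Recall = -2·Study + 2·Score + 6 with the constant Recall = 9.
Focus = |Sleep - Study|  [with Sleep=4, Study=2]  = 2
Grade = Recall·Focus  [with Recall=9, Focus=2]  = 18

18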